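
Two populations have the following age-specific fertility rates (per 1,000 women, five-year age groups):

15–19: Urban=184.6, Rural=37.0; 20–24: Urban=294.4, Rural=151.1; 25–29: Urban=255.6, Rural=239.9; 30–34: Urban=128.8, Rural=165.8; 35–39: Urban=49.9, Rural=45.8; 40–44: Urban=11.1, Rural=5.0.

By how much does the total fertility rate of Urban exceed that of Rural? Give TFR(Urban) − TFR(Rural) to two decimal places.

1.40

Urban:
  Sum of ASFRs = 184.6 + 294.4 + 255.6 + 128.8 + 49.9 + 11.1 = 924.4
  TFR = 5 × 924.4 / 1000 = 4.622
Rural:
  Sum of ASFRs = 37.0 + 151.1 + 239.9 + 165.8 + 45.8 + 5.0 = 644.6
  TFR = 5 × 644.6 / 1000 = 3.223
Difference = 4.622 − 3.223 = 1.399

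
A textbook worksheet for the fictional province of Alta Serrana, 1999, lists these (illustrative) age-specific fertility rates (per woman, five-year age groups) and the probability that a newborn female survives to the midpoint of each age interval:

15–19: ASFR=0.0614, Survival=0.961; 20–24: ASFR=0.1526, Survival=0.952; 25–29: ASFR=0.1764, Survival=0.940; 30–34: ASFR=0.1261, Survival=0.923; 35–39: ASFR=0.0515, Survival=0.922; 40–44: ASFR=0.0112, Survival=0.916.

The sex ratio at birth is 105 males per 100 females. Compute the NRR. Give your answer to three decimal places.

Proportion female at birth = 100 / (100 + 105) = 0.48780.
Per-age-group product (5 × ASFR × survival probability):
  15–19: 5 × 0.0614 × 0.961 = 0.29503
  20–24: 5 × 0.1526 × 0.952 = 0.72638
  25–29: 5 × 0.1764 × 0.940 = 0.82908
  30–34: 5 × 0.1261 × 0.923 = 0.58195
  35–39: 5 × 0.0515 × 0.922 = 0.23742
  40–44: 5 × 0.0112 × 0.916 = 0.05130
Sum = 2.72116
NRR = 0.48780 × 2.72116 = 1.32738
With NRR above 1 the population is above replacement fertility.

1.327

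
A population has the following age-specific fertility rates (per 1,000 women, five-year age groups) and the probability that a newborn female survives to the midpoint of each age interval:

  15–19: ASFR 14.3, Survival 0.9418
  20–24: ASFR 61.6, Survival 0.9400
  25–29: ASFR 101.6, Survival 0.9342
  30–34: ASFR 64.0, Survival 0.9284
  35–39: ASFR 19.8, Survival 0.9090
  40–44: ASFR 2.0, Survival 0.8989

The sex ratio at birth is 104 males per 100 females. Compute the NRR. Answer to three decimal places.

0.602

Proportion female at birth = 100 / (100 + 104) = 0.49020.
Weighting each age-specific rate by interval width and survival:
  15–19: 5 × 14.3/1000 × 0.9418 = 0.06734
  20–24: 5 × 61.6/1000 × 0.9400 = 0.28952
  25–29: 5 × 101.6/1000 × 0.9342 = 0.47457
  30–34: 5 × 64.0/1000 × 0.9284 = 0.29709
  35–39: 5 × 19.8/1000 × 0.9090 = 0.08999
  40–44: 5 × 2.0/1000 × 0.8989 = 0.00899
Sum = 1.22750
NRR = 0.49020 × 1.22750 = 0.60172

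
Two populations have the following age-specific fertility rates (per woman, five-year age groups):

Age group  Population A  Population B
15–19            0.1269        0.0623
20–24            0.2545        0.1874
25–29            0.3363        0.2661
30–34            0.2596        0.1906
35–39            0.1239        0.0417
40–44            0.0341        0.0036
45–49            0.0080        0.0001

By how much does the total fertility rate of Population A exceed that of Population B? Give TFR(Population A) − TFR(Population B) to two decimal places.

Population A:
  Sum of ASFRs = 0.1269 + 0.2545 + 0.3363 + 0.2596 + 0.1239 + 0.0341 + 0.0080 = 1.1433
  TFR = 5 × 1.1433 = 5.7165
Population B:
  Sum of ASFRs = 0.0623 + 0.1874 + 0.2661 + 0.1906 + 0.0417 + 0.0036 + 0.0001 = 0.7518
  TFR = 5 × 0.7518 = 3.759
Difference = 5.7165 − 3.759 = 1.9575

1.96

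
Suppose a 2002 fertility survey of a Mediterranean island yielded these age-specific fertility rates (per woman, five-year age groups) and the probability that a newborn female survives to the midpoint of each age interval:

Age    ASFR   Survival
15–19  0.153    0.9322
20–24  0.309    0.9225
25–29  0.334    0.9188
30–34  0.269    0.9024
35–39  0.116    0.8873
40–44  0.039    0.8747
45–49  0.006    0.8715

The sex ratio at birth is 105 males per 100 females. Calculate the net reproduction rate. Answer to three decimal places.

Proportion female at birth = 100 / (100 + 105) = 0.48780.
Survival-weighted fertility by age (5·fₓ·Sₓ):
  15–19: 5 × 0.153 × 0.9322 = 0.71313
  20–24: 5 × 0.309 × 0.9225 = 1.42526
  25–29: 5 × 0.334 × 0.9188 = 1.53440
  30–34: 5 × 0.269 × 0.9024 = 1.21373
  35–39: 5 × 0.116 × 0.8873 = 0.51463
  40–44: 5 × 0.039 × 0.8747 = 0.17057
  45–49: 5 × 0.006 × 0.8715 = 0.02615
Sum = 5.59787
NRR = 0.48780 × 5.59787 = 2.73064

2.731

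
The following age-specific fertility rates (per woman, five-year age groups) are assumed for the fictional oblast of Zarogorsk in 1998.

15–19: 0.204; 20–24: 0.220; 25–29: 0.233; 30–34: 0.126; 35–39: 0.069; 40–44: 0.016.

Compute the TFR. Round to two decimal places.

Sum of ASFRs = 0.204 + 0.220 + 0.233 + 0.126 + 0.069 + 0.016 = 0.868
TFR = 5 × 0.868 = 4.34

4.34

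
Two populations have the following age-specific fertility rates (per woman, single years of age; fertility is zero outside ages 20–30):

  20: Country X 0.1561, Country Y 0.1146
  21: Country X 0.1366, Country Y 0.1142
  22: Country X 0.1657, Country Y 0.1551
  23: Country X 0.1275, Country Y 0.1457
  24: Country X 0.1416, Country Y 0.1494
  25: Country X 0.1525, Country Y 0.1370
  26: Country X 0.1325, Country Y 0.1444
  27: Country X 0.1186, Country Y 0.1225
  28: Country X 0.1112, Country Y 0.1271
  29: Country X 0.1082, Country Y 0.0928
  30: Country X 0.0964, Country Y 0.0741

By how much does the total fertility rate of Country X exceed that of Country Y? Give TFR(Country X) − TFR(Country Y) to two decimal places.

Country X:
  Sum of ASFRs = 0.1561 + 0.1366 + 0.1657 + 0.1275 + 0.1416 + 0.1525 + 0.1325 + 0.1186 + 0.1112 + 0.1082 + 0.0964 = 1.4469
  TFR = 1.4469
Country Y:
  Sum of ASFRs = 0.1146 + 0.1142 + 0.1551 + 0.1457 + 0.1494 + 0.1370 + 0.1444 + 0.1225 + 0.1271 + 0.0928 + 0.0741 = 1.3769
  TFR = 1.3769
Difference = 1.4469 − 1.3769 = 0.07

0.07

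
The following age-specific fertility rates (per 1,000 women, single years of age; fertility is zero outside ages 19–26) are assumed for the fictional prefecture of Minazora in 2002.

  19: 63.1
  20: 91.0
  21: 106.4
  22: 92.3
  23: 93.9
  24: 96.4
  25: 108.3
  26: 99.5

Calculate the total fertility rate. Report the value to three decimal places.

Sum of ASFRs = 63.1 + 91.0 + 106.4 + 92.3 + 93.9 + 96.4 + 108.3 + 99.5 = 750.9
TFR = 750.9 / 1000 = 0.7509

0.751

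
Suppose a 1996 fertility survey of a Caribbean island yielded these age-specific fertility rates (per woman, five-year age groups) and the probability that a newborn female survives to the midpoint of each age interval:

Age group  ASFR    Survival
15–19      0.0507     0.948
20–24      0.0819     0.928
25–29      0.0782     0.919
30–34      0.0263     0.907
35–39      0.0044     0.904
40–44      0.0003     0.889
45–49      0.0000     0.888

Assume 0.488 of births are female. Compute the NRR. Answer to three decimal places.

Proportion female at birth = 0.488.
Weighting each age-specific rate by interval width and survival:
  15–19: 5 × 0.0507 × 0.948 = 0.24032
  20–24: 5 × 0.0819 × 0.928 = 0.38002
  25–29: 5 × 0.0782 × 0.919 = 0.35933
  30–34: 5 × 0.0263 × 0.907 = 0.11927
  35–39: 5 × 0.0044 × 0.904 = 0.01989
  40–44: 5 × 0.0003 × 0.889 = 0.00133
  45–49: 5 × 0.0000 × 0.888 = 0.00000
Sum = 1.12016
NRR = 0.488 × 1.12016 = 0.54664
NRR < 1, so the cohort does not fully replace itself.

0.547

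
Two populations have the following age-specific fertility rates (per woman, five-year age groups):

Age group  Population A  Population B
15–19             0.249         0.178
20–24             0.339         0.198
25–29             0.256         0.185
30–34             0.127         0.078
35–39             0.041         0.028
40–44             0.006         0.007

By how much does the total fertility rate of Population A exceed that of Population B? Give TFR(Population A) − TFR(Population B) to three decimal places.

Population A:
  Sum of ASFRs = 0.249 + 0.339 + 0.256 + 0.127 + 0.041 + 0.006 = 1.018
  TFR = 5 × 1.018 = 5.09
Population B:
  Sum of ASFRs = 0.178 + 0.198 + 0.185 + 0.078 + 0.028 + 0.007 = 0.674
  TFR = 5 × 0.674 = 3.37
Difference = 5.09 − 3.37 = 1.72

1.720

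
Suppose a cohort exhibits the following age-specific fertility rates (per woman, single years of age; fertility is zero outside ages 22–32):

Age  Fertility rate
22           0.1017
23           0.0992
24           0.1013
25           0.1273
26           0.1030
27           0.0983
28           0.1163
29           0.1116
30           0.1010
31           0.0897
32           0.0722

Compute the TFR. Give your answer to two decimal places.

Sum of ASFRs = 0.1017 + 0.0992 + 0.1013 + 0.1273 + 0.1030 + 0.0983 + 0.1163 + 0.1116 + 0.1010 + 0.0897 + 0.0722 = 1.1216
TFR = 1.1216

1.12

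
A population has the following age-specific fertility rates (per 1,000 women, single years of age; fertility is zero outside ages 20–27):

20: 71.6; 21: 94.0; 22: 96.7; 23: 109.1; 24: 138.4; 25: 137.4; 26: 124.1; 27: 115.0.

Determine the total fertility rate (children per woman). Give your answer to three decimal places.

0.886

Sum of ASFRs = 71.6 + 94.0 + 96.7 + 109.1 + 138.4 + 137.4 + 124.1 + 115.0 = 886.3
TFR = 886.3 / 1000 = 0.8863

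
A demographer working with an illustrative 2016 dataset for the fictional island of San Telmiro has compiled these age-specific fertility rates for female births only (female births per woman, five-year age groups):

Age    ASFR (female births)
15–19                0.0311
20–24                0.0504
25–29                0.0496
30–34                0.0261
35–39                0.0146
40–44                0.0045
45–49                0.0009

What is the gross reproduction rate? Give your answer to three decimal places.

Sum of female ASFRs = 0.0311 + 0.0504 + 0.0496 + 0.0261 + 0.0146 + 0.0045 + 0.0009 = 0.1772
GRR = 5 × 0.1772 = 0.886

0.886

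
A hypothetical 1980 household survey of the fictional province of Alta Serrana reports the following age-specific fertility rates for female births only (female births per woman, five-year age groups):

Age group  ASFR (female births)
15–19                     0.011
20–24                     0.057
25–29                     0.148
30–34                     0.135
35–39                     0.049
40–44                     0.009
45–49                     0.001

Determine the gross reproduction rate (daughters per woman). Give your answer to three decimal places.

Sum of female ASFRs = 0.011 + 0.057 + 0.148 + 0.135 + 0.049 + 0.009 + 0.001 = 0.410
GRR = 5 × 0.410 = 2.05

2.050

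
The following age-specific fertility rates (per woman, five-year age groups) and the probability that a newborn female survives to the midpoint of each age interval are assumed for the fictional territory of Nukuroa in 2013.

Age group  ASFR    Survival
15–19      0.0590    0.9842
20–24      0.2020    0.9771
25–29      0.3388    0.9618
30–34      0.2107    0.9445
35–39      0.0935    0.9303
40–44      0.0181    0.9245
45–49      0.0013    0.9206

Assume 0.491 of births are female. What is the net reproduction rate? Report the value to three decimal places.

2.173

Proportion female at birth = 0.491.
Each age group contributes 5 × ASFR × survival:
  15–19: 5 × 0.0590 × 0.9842 = 0.29034
  20–24: 5 × 0.2020 × 0.9771 = 0.98687
  25–29: 5 × 0.3388 × 0.9618 = 1.62929
  30–34: 5 × 0.2107 × 0.9445 = 0.99503
  35–39: 5 × 0.0935 × 0.9303 = 0.43492
  40–44: 5 × 0.0181 × 0.9245 = 0.08367
  45–49: 5 × 0.0013 × 0.9206 = 0.00598
Sum = 4.42610
NRR = 0.491 × 4.42610 = 2.17322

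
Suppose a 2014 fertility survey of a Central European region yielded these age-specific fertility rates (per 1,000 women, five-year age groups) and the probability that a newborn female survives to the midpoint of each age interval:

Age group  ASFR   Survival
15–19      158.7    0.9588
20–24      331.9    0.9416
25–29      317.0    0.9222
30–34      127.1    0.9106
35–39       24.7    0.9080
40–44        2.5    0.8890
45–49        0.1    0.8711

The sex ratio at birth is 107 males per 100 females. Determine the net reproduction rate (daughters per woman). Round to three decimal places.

2.168

Proportion female at birth = 100 / (100 + 107) = 0.48309.
Survival-weighted fertility by age (5·fₓ·Sₓ):
  15–19: 5 × 158.7/1000 × 0.9588 = 0.76081
  20–24: 5 × 331.9/1000 × 0.9416 = 1.56259
  25–29: 5 × 317.0/1000 × 0.9222 = 1.46169
  30–34: 5 × 127.1/1000 × 0.9106 = 0.57869
  35–39: 5 × 24.7/1000 × 0.9080 = 0.11214
  40–44: 5 × 2.5/1000 × 0.8890 = 0.01111
  45–49: 5 × 0.1/1000 × 0.8711 = 0.00044
Sum = 4.48747
NRR = 0.48309 × 4.48747 = 2.16785
NRR > 1, so each generation more than replaces itself.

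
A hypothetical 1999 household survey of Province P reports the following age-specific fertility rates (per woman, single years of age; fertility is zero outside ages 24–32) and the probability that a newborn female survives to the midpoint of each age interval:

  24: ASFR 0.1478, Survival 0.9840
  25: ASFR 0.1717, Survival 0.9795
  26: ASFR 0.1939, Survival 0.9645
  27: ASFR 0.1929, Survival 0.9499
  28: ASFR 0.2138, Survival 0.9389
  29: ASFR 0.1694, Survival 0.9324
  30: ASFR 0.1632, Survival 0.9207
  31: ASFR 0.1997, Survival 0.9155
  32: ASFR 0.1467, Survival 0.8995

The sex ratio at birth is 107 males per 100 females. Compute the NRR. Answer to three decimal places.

Proportion female at birth = 100 / (100 + 107) = 0.48309.
Per-age-group product (1 × ASFR × survival probability):
  24: 1 × 0.1478 × 0.9840 = 0.14544
  25: 1 × 0.1717 × 0.9795 = 0.16818
  26: 1 × 0.1939 × 0.9645 = 0.18702
  27: 1 × 0.1929 × 0.9499 = 0.18324
  28: 1 × 0.2138 × 0.9389 = 0.20074
  29: 1 × 0.1694 × 0.9324 = 0.15795
  30: 1 × 0.1632 × 0.9207 = 0.15026
  31: 1 × 0.1997 × 0.9155 = 0.18283
  32: 1 × 0.1467 × 0.8995 = 0.13196
Sum = 1.50762
NRR = 0.48309 × 1.50762 = 0.72832
With NRR below 1 the population is below replacement fertility.

0.728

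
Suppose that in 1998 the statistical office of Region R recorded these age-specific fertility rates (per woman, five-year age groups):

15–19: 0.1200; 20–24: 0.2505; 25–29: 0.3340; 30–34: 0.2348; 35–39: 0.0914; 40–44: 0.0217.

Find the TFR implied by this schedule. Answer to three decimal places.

5.262

Sum of ASFRs = 0.1200 + 0.2505 + 0.3340 + 0.2348 + 0.0914 + 0.0217 = 1.0524
TFR = 5 × 1.0524 = 5.262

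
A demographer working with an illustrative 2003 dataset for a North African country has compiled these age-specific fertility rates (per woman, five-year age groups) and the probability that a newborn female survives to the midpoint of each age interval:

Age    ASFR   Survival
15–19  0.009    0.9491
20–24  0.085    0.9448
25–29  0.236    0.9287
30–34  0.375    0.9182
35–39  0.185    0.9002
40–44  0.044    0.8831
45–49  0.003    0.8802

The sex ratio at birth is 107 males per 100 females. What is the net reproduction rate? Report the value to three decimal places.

2.078

Proportion female at birth = 100 / (100 + 107) = 0.48309.
Survival-weighted fertility by age (5·fₓ·Sₓ):
  15–19: 5 × 0.009 × 0.9491 = 0.04271
  20–24: 5 × 0.085 × 0.9448 = 0.40154
  25–29: 5 × 0.236 × 0.9287 = 1.09587
  30–34: 5 × 0.375 × 0.9182 = 1.72163
  35–39: 5 × 0.185 × 0.9002 = 0.83269
  40–44: 5 × 0.044 × 0.8831 = 0.19428
  45–49: 5 × 0.003 × 0.8802 = 0.01320
Sum = 4.30192
NRR = 0.48309 × 4.30192 = 2.07821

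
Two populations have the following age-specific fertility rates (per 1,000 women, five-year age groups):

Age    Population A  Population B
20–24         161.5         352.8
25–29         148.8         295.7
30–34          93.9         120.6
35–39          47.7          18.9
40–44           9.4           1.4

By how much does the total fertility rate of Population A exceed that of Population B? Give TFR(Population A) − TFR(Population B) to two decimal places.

-1.64

Population A:
  Sum of ASFRs = 161.5 + 148.8 + 93.9 + 47.7 + 9.4 = 461.3
  TFR = 5 × 461.3 / 1000 = 2.3065
Population B:
  Sum of ASFRs = 352.8 + 295.7 + 120.6 + 18.9 + 1.4 = 789.4
  TFR = 5 × 789.4 / 1000 = 3.947
Difference = 2.3065 − 3.947 = -1.6405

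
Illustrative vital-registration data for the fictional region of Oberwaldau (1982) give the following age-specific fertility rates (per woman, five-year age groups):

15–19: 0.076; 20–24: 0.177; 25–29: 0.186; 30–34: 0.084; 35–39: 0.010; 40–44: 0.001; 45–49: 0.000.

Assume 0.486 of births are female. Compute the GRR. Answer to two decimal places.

1.30

Proportion female at birth = 0.486.
Sum of ASFRs = 0.076 + 0.177 + 0.186 + 0.084 + 0.010 + 0.001 + 0.000 = 0.534
TFR = 5 × 0.534 = 2.67
GRR = 0.486 × 2.67 = 1.29762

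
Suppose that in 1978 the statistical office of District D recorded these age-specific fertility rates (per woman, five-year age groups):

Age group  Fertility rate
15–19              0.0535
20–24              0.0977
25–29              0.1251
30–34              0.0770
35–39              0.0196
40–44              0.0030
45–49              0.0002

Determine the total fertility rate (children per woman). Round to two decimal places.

Sum of ASFRs = 0.0535 + 0.0977 + 0.1251 + 0.0770 + 0.0196 + 0.0030 + 0.0002 = 0.3761
TFR = 5 × 0.3761 = 1.8805

1.88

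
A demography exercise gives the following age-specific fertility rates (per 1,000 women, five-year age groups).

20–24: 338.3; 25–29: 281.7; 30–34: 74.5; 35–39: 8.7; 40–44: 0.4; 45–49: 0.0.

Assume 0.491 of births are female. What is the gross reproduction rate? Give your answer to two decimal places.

1.73

Proportion female at birth = 0.491.
Sum of ASFRs = 338.3 + 281.7 + 74.5 + 8.7 + 0.4 + 0.0 = 703.6
TFR = 5 × 703.6 / 1000 = 3.518
GRR = 0.491 × 3.518 = 1.72734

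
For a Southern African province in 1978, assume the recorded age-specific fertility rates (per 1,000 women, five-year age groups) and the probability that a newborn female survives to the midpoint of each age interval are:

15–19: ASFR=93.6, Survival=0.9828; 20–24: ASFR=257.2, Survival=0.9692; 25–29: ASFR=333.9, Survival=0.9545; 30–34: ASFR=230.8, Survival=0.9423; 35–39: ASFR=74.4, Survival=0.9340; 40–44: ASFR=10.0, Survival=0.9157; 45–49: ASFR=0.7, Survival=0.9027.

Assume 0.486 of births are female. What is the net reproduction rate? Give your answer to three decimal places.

Proportion female at birth = 0.486.
Survival-weighted fertility by age (5·fₓ·Sₓ):
  15–19: 5 × 93.6/1000 × 0.9828 = 0.45995
  20–24: 5 × 257.2/1000 × 0.9692 = 1.24639
  25–29: 5 × 333.9/1000 × 0.9545 = 1.59354
  30–34: 5 × 230.8/1000 × 0.9423 = 1.08741
  35–39: 5 × 74.4/1000 × 0.9340 = 0.34745
  40–44: 5 × 10.0/1000 × 0.9157 = 0.04579
  45–49: 5 × 0.7/1000 × 0.9027 = 0.00316
Sum = 4.78369
NRR = 0.486 × 4.78369 = 2.32487
NRR > 1, so each generation more than replaces itself.

2.325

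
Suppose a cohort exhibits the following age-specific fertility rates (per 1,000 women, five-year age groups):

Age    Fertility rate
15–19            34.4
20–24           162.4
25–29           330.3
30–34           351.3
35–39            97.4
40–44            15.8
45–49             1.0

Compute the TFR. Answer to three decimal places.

Sum of ASFRs = 34.4 + 162.4 + 330.3 + 351.3 + 97.4 + 15.8 + 1.0 = 992.6
TFR = 5 × 992.6 / 1000 = 4.963

4.963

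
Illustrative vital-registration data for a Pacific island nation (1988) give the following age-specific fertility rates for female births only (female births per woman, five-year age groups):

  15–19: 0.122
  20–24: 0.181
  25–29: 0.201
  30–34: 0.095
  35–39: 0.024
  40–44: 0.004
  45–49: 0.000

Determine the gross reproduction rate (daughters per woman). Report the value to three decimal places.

3.135

Sum of female ASFRs = 0.122 + 0.181 + 0.201 + 0.095 + 0.024 + 0.004 + 0.000 = 0.627
GRR = 5 × 0.627 = 3.135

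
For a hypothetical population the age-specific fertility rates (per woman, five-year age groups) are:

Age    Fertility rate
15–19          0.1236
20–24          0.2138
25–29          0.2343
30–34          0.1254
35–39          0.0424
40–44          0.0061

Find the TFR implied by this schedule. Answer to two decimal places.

Sum of ASFRs = 0.1236 + 0.2138 + 0.2343 + 0.1254 + 0.0424 + 0.0061 = 0.7456
TFR = 5 × 0.7456 = 3.728

3.73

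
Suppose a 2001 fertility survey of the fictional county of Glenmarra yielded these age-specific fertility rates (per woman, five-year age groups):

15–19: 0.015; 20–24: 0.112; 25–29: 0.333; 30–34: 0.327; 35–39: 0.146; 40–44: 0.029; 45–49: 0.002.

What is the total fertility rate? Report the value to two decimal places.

Sum of ASFRs = 0.015 + 0.112 + 0.333 + 0.327 + 0.146 + 0.029 + 0.002 = 0.964
TFR = 5 × 0.964 = 4.82

4.82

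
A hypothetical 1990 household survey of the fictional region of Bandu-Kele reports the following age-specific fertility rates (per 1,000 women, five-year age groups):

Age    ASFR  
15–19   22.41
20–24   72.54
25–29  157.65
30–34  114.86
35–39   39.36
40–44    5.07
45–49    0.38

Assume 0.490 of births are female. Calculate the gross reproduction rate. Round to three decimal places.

1.010

Proportion female at birth = 0.490.
Sum of ASFRs = 22.41 + 72.54 + 157.65 + 114.86 + 39.36 + 5.07 + 0.38 = 412.27
TFR = 5 × 412.27 / 1000 = 2.06135
GRR = 0.490 × 2.06135 = 1.01006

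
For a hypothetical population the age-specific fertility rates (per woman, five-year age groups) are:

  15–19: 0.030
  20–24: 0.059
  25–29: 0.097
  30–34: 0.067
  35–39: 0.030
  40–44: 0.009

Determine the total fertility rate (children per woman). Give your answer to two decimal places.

Sum of ASFRs = 0.030 + 0.059 + 0.097 + 0.067 + 0.030 + 0.009 = 0.292
TFR = 5 × 0.292 = 1.46

1.46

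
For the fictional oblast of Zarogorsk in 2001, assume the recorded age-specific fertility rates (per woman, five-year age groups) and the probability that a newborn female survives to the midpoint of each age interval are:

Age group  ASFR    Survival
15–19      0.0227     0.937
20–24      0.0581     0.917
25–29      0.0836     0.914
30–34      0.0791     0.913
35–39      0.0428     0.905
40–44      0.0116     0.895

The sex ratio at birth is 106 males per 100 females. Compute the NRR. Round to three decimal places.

Proportion female at birth = 100 / (100 + 106) = 0.48544.
Weighting each age-specific rate by interval width and survival:
  15–19: 5 × 0.0227 × 0.937 = 0.10635
  20–24: 5 × 0.0581 × 0.917 = 0.26639
  25–29: 5 × 0.0836 × 0.914 = 0.38205
  30–34: 5 × 0.0791 × 0.913 = 0.36109
  35–39: 5 × 0.0428 × 0.905 = 0.19367
  40–44: 5 × 0.0116 × 0.895 = 0.05191
Sum = 1.36146
NRR = 0.48544 × 1.36146 = 0.66091

0.661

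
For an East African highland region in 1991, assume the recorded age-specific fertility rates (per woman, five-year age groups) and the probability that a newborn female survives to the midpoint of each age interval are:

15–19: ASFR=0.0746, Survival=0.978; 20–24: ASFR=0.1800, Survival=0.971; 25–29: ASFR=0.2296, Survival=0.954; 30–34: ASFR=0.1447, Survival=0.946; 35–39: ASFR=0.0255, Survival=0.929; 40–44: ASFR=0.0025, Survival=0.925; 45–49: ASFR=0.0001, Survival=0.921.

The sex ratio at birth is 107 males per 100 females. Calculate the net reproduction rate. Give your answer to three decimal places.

Proportion female at birth = 100 / (100 + 107) = 0.48309.
Per-age-group product (5 × ASFR × survival probability):
  15–19: 5 × 0.0746 × 0.978 = 0.36479
  20–24: 5 × 0.1800 × 0.971 = 0.87390
  25–29: 5 × 0.2296 × 0.954 = 1.09519
  30–34: 5 × 0.1447 × 0.946 = 0.68443
  35–39: 5 × 0.0255 × 0.929 = 0.11845
  40–44: 5 × 0.0025 × 0.925 = 0.01156
  45–49: 5 × 0.0001 × 0.921 = 0.00046
Sum = 3.14878
NRR = 0.48309 × 3.14878 = 1.52114
With NRR above 1 the population is above replacement fertility.

1.521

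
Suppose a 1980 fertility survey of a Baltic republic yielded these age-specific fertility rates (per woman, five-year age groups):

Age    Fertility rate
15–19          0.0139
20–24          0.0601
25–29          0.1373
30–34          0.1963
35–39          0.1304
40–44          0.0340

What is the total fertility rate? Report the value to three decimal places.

2.860

Sum of ASFRs = 0.0139 + 0.0601 + 0.1373 + 0.1963 + 0.1304 + 0.0340 = 0.5720
TFR = 5 × 0.5720 = 2.86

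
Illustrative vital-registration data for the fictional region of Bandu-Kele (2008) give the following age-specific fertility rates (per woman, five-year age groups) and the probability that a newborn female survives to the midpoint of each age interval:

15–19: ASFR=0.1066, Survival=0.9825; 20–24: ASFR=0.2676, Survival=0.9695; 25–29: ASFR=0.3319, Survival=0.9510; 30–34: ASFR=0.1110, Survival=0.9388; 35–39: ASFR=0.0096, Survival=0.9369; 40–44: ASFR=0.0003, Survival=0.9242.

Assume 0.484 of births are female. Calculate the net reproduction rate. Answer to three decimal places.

1.920

Proportion female at birth = 0.484.
Each age group contributes 5 × ASFR × survival:
  15–19: 5 × 0.1066 × 0.9825 = 0.52367
  20–24: 5 × 0.2676 × 0.9695 = 1.29719
  25–29: 5 × 0.3319 × 0.9510 = 1.57818
  30–34: 5 × 0.1110 × 0.9388 = 0.52103
  35–39: 5 × 0.0096 × 0.9369 = 0.04497
  40–44: 5 × 0.0003 × 0.9242 = 0.00139
Sum = 3.96643
NRR = 0.484 × 3.96643 = 1.91975
An NRR exceeding 1 indicates intrinsic growth under these rates.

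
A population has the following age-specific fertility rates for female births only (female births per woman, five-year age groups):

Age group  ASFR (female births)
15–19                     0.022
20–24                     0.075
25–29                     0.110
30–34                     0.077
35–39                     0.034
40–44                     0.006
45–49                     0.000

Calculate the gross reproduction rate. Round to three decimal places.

Sum of female ASFRs = 0.022 + 0.075 + 0.110 + 0.077 + 0.034 + 0.006 + 0.000 = 0.324
GRR = 5 × 0.324 = 1.62

1.620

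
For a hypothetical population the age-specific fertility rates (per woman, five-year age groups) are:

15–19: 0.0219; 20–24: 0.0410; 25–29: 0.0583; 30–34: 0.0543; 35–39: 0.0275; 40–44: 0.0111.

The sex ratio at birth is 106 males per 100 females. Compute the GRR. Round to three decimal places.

Proportion female at birth = 100 / (100 + 106) = 0.48544.
Sum of ASFRs = 0.0219 + 0.0410 + 0.0583 + 0.0543 + 0.0275 + 0.0111 = 0.2141
TFR = 5 × 0.2141 = 1.0705
GRR = 0.48544 × 1.0705 = 0.51966

0.520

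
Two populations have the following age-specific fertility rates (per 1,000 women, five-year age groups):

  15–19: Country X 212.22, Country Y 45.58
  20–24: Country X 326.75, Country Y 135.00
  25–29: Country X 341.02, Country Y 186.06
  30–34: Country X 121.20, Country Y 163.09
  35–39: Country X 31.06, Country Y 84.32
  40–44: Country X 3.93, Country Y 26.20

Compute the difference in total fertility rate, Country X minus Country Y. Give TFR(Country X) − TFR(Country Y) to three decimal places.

1.980

Country X:
  Sum of ASFRs = 212.22 + 326.75 + 341.02 + 121.20 + 31.06 + 3.93 = 1036.18
  TFR = 5 × 1036.18 / 1000 = 5.1809
Country Y:
  Sum of ASFRs = 45.58 + 135.00 + 186.06 + 163.09 + 84.32 + 26.20 = 640.25
  TFR = 5 × 640.25 / 1000 = 3.20125
Difference = 5.1809 − 3.20125 = 1.97965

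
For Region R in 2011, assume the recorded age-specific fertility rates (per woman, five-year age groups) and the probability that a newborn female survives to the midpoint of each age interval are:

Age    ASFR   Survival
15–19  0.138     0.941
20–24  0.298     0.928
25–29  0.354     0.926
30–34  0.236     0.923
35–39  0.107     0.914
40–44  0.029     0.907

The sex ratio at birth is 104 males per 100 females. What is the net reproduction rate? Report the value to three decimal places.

2.638

Proportion female at birth = 100 / (100 + 104) = 0.49020.
Per-age-group product (5 × ASFR × survival probability):
  15–19: 5 × 0.138 × 0.941 = 0.64929
  20–24: 5 × 0.298 × 0.928 = 1.38272
  25–29: 5 × 0.354 × 0.926 = 1.63902
  30–34: 5 × 0.236 × 0.923 = 1.08914
  35–39: 5 × 0.107 × 0.914 = 0.48899
  40–44: 5 × 0.029 × 0.907 = 0.13152
Sum = 5.38068
NRR = 0.49020 × 5.38068 = 2.63761
NRR > 1, so each generation more than replaces itself.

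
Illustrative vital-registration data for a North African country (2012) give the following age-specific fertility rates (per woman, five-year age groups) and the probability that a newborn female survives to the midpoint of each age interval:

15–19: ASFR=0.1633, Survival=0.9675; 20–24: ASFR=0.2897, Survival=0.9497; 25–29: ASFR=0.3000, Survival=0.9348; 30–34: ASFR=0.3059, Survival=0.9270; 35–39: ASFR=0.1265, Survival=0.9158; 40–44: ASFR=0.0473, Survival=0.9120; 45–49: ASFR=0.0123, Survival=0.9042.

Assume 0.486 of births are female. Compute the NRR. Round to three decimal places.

Proportion female at birth = 0.486.
Each age group contributes 5 × ASFR × survival:
  15–19: 5 × 0.1633 × 0.9675 = 0.78996
  20–24: 5 × 0.2897 × 0.9497 = 1.37564
  25–29: 5 × 0.3000 × 0.9348 = 1.40220
  30–34: 5 × 0.3059 × 0.9270 = 1.41785
  35–39: 5 × 0.1265 × 0.9158 = 0.57924
  40–44: 5 × 0.0473 × 0.9120 = 0.21569
  45–49: 5 × 0.0123 × 0.9042 = 0.05561
Sum = 5.83619
NRR = 0.486 × 5.83619 = 2.83639

2.836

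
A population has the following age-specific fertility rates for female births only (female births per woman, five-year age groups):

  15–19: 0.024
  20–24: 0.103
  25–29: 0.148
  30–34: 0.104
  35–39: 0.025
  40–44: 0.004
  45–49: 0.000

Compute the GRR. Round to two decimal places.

2.04

Sum of female ASFRs = 0.024 + 0.103 + 0.148 + 0.104 + 0.025 + 0.004 + 0.000 = 0.408
GRR = 5 × 0.408 = 2.04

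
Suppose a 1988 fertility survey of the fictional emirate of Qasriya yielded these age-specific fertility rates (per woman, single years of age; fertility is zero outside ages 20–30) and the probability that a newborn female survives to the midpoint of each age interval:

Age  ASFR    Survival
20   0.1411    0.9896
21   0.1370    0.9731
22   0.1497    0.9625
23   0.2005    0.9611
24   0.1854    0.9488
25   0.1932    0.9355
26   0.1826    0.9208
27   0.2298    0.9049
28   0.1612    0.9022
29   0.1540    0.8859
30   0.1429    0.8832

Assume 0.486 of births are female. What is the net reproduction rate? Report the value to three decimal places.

Proportion female at birth = 0.486.
Per-age-group product (1 × ASFR × survival probability):
  20: 1 × 0.1411 × 0.9896 = 0.13963
  21: 1 × 0.1370 × 0.9731 = 0.13331
  22: 1 × 0.1497 × 0.9625 = 0.14409
  23: 1 × 0.2005 × 0.9611 = 0.19270
  24: 1 × 0.1854 × 0.9488 = 0.17591
  25: 1 × 0.1932 × 0.9355 = 0.18074
  26: 1 × 0.1826 × 0.9208 = 0.16814
  27: 1 × 0.2298 × 0.9049 = 0.20795
  28: 1 × 0.1612 × 0.9022 = 0.14543
  29: 1 × 0.1540 × 0.8859 = 0.13643
  30: 1 × 0.1429 × 0.8832 = 0.12621
Sum = 1.75054
NRR = 0.486 × 1.75054 = 0.85076

0.851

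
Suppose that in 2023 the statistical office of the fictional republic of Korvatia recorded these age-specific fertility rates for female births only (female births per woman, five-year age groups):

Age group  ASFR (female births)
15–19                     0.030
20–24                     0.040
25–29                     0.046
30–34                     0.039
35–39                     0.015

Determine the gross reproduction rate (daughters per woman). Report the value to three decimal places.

0.850

Sum of female ASFRs = 0.030 + 0.040 + 0.046 + 0.039 + 0.015 = 0.170
GRR = 5 × 0.170 = 0.85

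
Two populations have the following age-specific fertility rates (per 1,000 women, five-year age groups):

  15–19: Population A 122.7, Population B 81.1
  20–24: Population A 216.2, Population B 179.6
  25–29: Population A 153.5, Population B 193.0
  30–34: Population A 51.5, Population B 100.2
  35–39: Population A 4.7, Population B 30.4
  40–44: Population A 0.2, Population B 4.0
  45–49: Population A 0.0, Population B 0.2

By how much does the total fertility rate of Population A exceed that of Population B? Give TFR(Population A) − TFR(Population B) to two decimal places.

-0.20

Population A:
  Sum of ASFRs = 122.7 + 216.2 + 153.5 + 51.5 + 4.7 + 0.2 + 0.0 = 548.8
  TFR = 5 × 548.8 / 1000 = 2.744
Population B:
  Sum of ASFRs = 81.1 + 179.6 + 193.0 + 100.2 + 30.4 + 4.0 + 0.2 = 588.5
  TFR = 5 × 588.5 / 1000 = 2.9425
Difference = 2.744 − 2.9425 = -0.1985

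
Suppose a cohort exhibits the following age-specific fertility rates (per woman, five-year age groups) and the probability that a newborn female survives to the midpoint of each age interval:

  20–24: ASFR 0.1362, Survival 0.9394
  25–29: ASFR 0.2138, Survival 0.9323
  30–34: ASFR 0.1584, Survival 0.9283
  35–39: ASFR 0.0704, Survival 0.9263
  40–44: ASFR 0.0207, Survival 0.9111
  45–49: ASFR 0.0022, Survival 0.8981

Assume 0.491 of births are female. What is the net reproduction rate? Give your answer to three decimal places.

1.376

Proportion female at birth = 0.491.
Weighting each age-specific rate by interval width and survival:
  20–24: 5 × 0.1362 × 0.9394 = 0.63973
  25–29: 5 × 0.2138 × 0.9323 = 0.99663
  30–34: 5 × 0.1584 × 0.9283 = 0.73521
  35–39: 5 × 0.0704 × 0.9263 = 0.32606
  40–44: 5 × 0.0207 × 0.9111 = 0.09430
  45–49: 5 × 0.0022 × 0.8981 = 0.00988
Sum = 2.80181
NRR = 0.491 × 2.80181 = 1.37569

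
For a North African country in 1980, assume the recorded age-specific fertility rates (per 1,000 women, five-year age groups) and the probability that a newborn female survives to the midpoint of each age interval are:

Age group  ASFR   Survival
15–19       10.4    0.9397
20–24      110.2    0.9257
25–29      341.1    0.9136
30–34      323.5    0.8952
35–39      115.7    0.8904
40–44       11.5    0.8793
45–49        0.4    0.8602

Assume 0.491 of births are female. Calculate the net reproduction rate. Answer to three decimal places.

2.029

Proportion female at birth = 0.491.
Weighting each age-specific rate by interval width and survival:
  15–19: 5 × 10.4/1000 × 0.9397 = 0.04886
  20–24: 5 × 110.2/1000 × 0.9257 = 0.51006
  25–29: 5 × 341.1/1000 × 0.9136 = 1.55814
  30–34: 5 × 323.5/1000 × 0.8952 = 1.44799
  35–39: 5 × 115.7/1000 × 0.8904 = 0.51510
  40–44: 5 × 11.5/1000 × 0.8793 = 0.05056
  45–49: 5 × 0.4/1000 × 0.8602 = 0.00172
Sum = 4.13243
NRR = 0.491 × 4.13243 = 2.02902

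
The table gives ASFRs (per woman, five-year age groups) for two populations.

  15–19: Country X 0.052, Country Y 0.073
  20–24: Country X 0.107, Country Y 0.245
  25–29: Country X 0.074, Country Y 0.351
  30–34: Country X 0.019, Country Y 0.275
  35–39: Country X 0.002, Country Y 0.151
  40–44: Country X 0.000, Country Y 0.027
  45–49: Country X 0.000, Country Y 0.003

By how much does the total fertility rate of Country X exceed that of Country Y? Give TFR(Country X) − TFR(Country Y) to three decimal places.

-4.355

Country X:
  Sum of ASFRs = 0.052 + 0.107 + 0.074 + 0.019 + 0.002 + 0.000 + 0.000 = 0.254
  TFR = 5 × 0.254 = 1.27
Country Y:
  Sum of ASFRs = 0.073 + 0.245 + 0.351 + 0.275 + 0.151 + 0.027 + 0.003 = 1.125
  TFR = 5 × 1.125 = 5.625
Difference = 1.27 − 5.625 = -4.355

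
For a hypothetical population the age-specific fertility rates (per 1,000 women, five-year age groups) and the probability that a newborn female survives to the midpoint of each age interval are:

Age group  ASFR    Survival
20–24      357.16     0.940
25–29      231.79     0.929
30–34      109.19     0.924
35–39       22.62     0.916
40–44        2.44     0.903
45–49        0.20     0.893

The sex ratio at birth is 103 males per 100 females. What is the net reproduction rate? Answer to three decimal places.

1.663

Proportion female at birth = 100 / (100 + 103) = 0.49261.
Per-age-group product (5 × ASFR × survival probability):
  20–24: 5 × 357.16/1000 × 0.940 = 1.67865
  25–29: 5 × 231.79/1000 × 0.929 = 1.07666
  30–34: 5 × 109.19/1000 × 0.924 = 0.50446
  35–39: 5 × 22.62/1000 × 0.916 = 0.10360
  40–44: 5 × 2.44/1000 × 0.903 = 0.01102
  45–49: 5 × 0.20/1000 × 0.893 = 0.00089
Sum = 3.37528
NRR = 0.49261 × 3.37528 = 1.66270
An NRR exceeding 1 indicates intrinsic growth under these rates.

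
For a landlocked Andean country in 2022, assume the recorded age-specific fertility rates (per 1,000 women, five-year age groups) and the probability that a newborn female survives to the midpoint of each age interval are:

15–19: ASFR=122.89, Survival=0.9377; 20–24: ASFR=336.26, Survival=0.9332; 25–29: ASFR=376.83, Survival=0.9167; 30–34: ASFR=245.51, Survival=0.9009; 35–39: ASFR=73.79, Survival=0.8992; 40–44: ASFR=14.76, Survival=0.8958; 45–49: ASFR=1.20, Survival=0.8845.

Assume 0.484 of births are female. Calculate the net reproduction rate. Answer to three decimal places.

Proportion female at birth = 0.484.
Survival-weighted fertility by age (5·fₓ·Sₓ):
  15–19: 5 × 122.89/1000 × 0.9377 = 0.57617
  20–24: 5 × 336.26/1000 × 0.9332 = 1.56899
  25–29: 5 × 376.83/1000 × 0.9167 = 1.72720
  30–34: 5 × 245.51/1000 × 0.9009 = 1.10590
  35–39: 5 × 73.79/1000 × 0.8992 = 0.33176
  40–44: 5 × 14.76/1000 × 0.8958 = 0.06611
  45–49: 5 × 1.20/1000 × 0.8845 = 0.00531
Sum = 5.38144
NRR = 0.484 × 5.38144 = 2.60462
With NRR above 1 the population is above replacement fertility.

2.605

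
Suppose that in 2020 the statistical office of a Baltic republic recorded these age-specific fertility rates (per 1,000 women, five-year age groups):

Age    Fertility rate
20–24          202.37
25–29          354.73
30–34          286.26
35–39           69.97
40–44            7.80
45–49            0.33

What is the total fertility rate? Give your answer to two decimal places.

Sum of ASFRs = 202.37 + 354.73 + 286.26 + 69.97 + 7.80 + 0.33 = 921.46
TFR = 5 × 921.46 / 1000 = 4.6073

4.61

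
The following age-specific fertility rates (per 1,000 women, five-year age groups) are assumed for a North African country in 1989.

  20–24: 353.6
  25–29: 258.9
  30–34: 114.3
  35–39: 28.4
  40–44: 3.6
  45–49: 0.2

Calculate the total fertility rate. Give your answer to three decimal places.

3.795

Sum of ASFRs = 353.6 + 258.9 + 114.3 + 28.4 + 3.6 + 0.2 = 759.0
TFR = 5 × 759.0 / 1000 = 3.795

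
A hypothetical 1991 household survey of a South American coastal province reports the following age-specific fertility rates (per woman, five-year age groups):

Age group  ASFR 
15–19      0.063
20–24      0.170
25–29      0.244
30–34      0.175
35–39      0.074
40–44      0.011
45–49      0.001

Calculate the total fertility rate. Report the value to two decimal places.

3.69

Sum of ASFRs = 0.063 + 0.170 + 0.244 + 0.175 + 0.074 + 0.011 + 0.001 = 0.738
TFR = 5 × 0.738 = 3.69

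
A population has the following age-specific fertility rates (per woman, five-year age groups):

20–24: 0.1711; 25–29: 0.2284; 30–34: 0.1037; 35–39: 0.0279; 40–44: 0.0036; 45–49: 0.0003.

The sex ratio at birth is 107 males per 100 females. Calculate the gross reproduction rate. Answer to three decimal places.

Proportion female at birth = 100 / (100 + 107) = 0.48309.
Sum of ASFRs = 0.1711 + 0.2284 + 0.1037 + 0.0279 + 0.0036 + 0.0003 = 0.5350
TFR = 5 × 0.5350 = 2.675
GRR = 0.48309 × 2.675 = 1.29227

1.292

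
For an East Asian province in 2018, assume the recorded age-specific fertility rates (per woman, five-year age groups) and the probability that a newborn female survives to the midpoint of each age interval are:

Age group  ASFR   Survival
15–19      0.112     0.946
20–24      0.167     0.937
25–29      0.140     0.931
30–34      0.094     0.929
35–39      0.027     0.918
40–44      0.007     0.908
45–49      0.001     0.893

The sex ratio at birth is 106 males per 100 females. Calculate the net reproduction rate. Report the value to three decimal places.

Proportion female at birth = 100 / (100 + 106) = 0.48544.
Weighting each age-specific rate by interval width and survival:
  15–19: 5 × 0.112 × 0.946 = 0.52976
  20–24: 5 × 0.167 × 0.937 = 0.78240
  25–29: 5 × 0.140 × 0.931 = 0.65170
  30–34: 5 × 0.094 × 0.929 = 0.43663
  35–39: 5 × 0.027 × 0.918 = 0.12393
  40–44: 5 × 0.007 × 0.908 = 0.03178
  45–49: 5 × 0.001 × 0.893 = 0.00447
Sum = 2.56067
NRR = 0.48544 × 2.56067 = 1.24305
NRR > 1, so each generation more than replaces itself.

1.243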